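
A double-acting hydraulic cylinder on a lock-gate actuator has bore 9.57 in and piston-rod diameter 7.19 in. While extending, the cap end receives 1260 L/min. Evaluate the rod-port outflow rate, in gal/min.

Cap-side area A_cap = π/4 × (9.57 in)² = 71.93 in^2
Rod-side annular area A_ann = π/4 × (9.57² − 7.19²) = 31.33 in^2
Piston speed v = Q_in/A_cap; rod-end outflow Q_out = v × A_ann = Q_in × A_ann/A_cap.

Q_out ≈ 145 gal/min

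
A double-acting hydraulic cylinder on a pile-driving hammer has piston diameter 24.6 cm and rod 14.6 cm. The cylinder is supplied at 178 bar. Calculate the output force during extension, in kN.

F ≈ 846 kN

Cap-side area A_cap = π/4 × (24.6 cm)² = 475.3 cm^2
F = P × A_cap = 178 bar × A_cap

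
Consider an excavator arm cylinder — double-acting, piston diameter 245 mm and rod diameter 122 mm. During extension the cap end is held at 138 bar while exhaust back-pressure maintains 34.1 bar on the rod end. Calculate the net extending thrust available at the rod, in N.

Cap-side area A_cap = π/4 × (245 mm)² = 47140 mm^2
Rod-side annular area A_ann = π/4 × (245² − 122²) = 35450 mm^2
Net thrust = P_cap·A_cap − P_rod·A_ann = 6.506e5 N − 1.209e5 N

F ≈ 5.30e5 N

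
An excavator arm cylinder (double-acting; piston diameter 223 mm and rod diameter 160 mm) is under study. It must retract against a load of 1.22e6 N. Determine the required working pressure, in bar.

Rod-side annular area A_ann = π/4 × (223² − 160²) = 18950 mm^2
Retraction: pressure acts on the annular area.
P = F / A = 1.22e6 N / A

P ≈ 644 bar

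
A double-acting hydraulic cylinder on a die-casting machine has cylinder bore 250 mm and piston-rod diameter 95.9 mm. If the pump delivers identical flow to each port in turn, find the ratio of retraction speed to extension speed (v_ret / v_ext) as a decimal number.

v_ret/v_ext ≈ 1.17

Cap-side area A_cap = π/4 × (250 mm)² = 49090 mm^2
Rod-side annular area A_ann = π/4 × (250² − 95.9²) = 41860 mm^2
For equal Q, v ∝ 1/A, so v_ret/v_ext = A_cap/A_ann.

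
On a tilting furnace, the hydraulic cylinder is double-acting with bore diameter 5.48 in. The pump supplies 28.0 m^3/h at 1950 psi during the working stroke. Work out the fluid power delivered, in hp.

W ≈ 140 hp

Hydraulic power = P × Q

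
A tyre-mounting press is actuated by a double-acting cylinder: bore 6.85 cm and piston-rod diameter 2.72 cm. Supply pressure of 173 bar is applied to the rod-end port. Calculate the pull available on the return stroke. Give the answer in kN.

Rod-side annular area A_ann = π/4 × (6.85² − 2.72²) = 31.04 cm^2
On retraction the pressure acts on the annular area (bore minus rod).
F = P × A_ann

F ≈ 53.7 kN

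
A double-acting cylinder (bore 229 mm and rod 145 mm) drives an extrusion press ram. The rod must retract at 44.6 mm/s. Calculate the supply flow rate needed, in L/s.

Q ≈ 1.10 L/s

Rod-side annular area A_ann = π/4 × (229² − 145²) = 24670 mm^2
Q = A × v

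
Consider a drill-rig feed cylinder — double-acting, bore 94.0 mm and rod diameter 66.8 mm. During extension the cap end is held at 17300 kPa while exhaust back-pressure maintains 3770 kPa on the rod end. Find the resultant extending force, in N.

Cap-side area A_cap = π/4 × (94.0 mm)² = 6940 mm^2
Rod-side annular area A_ann = π/4 × (94.0² − 66.8²) = 3435 mm^2
Net thrust = P_cap·A_cap − P_rod·A_ann = 1.201e5 N − 12950 N

F ≈ 1.07e5 N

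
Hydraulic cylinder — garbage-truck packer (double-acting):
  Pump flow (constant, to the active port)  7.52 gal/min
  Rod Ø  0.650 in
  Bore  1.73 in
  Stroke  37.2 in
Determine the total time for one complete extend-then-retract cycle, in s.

Cap-side area A_cap = π/4 × (1.73 in)² = 2.351 in^2
Rod-side annular area A_ann = π/4 × (1.73² − 0.650²) = 2.019 in^2
t_ext = A_cap·L/Q = 3.020 s
t_ret = A_ann·L/Q = 2.594 s
t_cycle = t_ext + t_ret

t ≈ 5.61 s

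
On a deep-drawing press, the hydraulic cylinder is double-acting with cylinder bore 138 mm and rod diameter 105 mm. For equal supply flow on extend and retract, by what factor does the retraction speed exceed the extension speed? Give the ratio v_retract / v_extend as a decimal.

Cap-side area A_cap = π/4 × (138 mm)² = 14960 mm^2
Rod-side annular area A_ann = π/4 × (138² − 105²) = 6298 mm^2
For equal Q, v ∝ 1/A, so v_ret/v_ext = A_cap/A_ann.

v_ret/v_ext ≈ 2.37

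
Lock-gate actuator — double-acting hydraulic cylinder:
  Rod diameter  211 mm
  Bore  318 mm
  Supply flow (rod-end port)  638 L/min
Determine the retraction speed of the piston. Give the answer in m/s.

v ≈ 0.239 m/s

Rod-side annular area A_ann = π/4 × (318² − 211²) = 44460 mm^2
Flow into the rod-end port fills the annular volume.
v = Q / A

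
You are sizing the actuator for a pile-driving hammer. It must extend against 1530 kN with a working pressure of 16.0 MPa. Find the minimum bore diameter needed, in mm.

D ≈ 349 mm

Extension force acts on the full piston face: F = P × (π/4)D².
D = √(4F / (πP)) = √(4 × 1530 kN / (π × 16.0 MPa))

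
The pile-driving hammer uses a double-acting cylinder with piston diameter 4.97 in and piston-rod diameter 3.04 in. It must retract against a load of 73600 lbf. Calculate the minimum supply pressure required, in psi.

Rod-side annular area A_ann = π/4 × (4.97² − 3.04²) = 12.14 in^2
Retraction: pressure acts on the annular area.
P = F / A = 73600 lbf / A

P ≈ 6060 psi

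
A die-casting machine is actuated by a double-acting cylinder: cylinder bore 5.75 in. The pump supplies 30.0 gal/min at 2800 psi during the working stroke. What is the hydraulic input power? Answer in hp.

Hydraulic power = P × Q

W ≈ 49.0 hp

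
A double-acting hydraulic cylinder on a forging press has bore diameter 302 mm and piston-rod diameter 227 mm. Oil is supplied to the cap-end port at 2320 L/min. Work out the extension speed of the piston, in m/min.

v ≈ 32.4 m/min

Cap-side area A_cap = π/4 × (302 mm)² = 71630 mm^2
v = Q / A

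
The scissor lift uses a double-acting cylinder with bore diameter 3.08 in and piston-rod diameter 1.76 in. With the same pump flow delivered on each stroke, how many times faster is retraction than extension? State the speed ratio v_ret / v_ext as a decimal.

v_ret/v_ext ≈ 1.48

Cap-side area A_cap = π/4 × (3.08 in)² = 7.451 in^2
Rod-side annular area A_ann = π/4 × (3.08² − 1.76²) = 5.018 in^2
For equal Q, v ∝ 1/A, so v_ret/v_ext = A_cap/A_ann.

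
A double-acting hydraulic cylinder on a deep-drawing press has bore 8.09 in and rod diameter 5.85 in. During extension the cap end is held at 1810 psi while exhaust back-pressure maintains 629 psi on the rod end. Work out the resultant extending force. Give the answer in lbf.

Cap-side area A_cap = π/4 × (8.09 in)² = 51.40 in^2
Rod-side annular area A_ann = π/4 × (8.09² − 5.85²) = 24.52 in^2
Net thrust = P_cap·A_cap − P_rod·A_ann = 93040 lbf − 15430 lbf

F ≈ 77600 lbf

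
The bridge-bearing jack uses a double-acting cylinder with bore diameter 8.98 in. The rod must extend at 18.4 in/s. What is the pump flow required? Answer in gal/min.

Q ≈ 303 gal/min

Cap-side area A_cap = π/4 × (8.98 in)² = 63.33 in^2
Q = A × v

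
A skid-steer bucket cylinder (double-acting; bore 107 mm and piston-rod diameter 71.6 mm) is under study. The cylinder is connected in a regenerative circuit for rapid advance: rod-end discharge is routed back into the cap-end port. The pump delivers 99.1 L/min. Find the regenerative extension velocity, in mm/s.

In regeneration the rod-end outflow joins the pump flow into the cap end, so the net volume the pump must supply per unit advance equals the rod cross-section area.
Rod cross-section A_rod = π/4 × (71.6 mm)² = 4026 mm^2
v = Q_pump / A_rod

v ≈ 410 mm/s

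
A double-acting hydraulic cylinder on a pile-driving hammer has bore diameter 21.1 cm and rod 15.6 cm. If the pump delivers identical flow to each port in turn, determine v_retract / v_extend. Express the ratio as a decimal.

Cap-side area A_cap = π/4 × (21.1 cm)² = 349.7 cm^2
Rod-side annular area A_ann = π/4 × (21.1² − 15.6²) = 158.5 cm^2
For equal Q, v ∝ 1/A, so v_ret/v_ext = A_cap/A_ann.

v_ret/v_ext ≈ 2.21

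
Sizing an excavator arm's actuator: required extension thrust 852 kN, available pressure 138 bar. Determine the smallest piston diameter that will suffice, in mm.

D ≈ 280 mm

Extension force acts on the full piston face: F = P × (π/4)D².
D = √(4F / (πP)) = √(4 × 852 kN / (π × 138 bar))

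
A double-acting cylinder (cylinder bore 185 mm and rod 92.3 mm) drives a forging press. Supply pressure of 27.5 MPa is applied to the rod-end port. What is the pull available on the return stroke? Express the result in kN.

F ≈ 555 kN

Rod-side annular area A_ann = π/4 × (185² − 92.3²) = 20190 mm^2
On retraction the pressure acts on the annular area (bore minus rod).
F = P × A_ann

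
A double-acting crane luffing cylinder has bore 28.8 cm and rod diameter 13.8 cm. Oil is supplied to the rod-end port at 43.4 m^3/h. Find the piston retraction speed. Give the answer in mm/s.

v ≈ 240 mm/s

Rod-side annular area A_ann = π/4 × (28.8² − 13.8²) = 501.9 cm^2
Flow into the rod-end port fills the annular volume.
v = Q / A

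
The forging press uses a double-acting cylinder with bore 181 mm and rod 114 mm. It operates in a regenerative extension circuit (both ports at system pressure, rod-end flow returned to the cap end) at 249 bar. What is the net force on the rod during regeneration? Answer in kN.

F ≈ 254 kN

With equal pressure on both faces, forces on the annular region cancel; the net push is pressure × rod cross-section.
Rod cross-section A_rod = π/4 × (114 mm)² = 10210 mm^2
F = P × A_rod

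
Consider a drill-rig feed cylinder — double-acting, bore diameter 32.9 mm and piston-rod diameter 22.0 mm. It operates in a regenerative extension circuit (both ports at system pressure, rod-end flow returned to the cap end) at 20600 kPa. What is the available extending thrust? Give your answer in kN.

With equal pressure on both faces, forces on the annular region cancel; the net push is pressure × rod cross-section.
Rod cross-section A_rod = π/4 × (22.0 mm)² = 380.1 mm^2
F = P × A_rod

F ≈ 7.83 kN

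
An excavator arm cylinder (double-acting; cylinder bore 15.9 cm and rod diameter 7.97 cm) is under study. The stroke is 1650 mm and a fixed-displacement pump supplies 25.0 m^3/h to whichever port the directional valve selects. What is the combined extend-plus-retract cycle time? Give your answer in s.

Cap-side area A_cap = π/4 × (15.9 cm)² = 198.6 cm^2
Rod-side annular area A_ann = π/4 × (15.9² − 7.97²) = 148.7 cm^2
t_ext = A_cap·L/Q = 4.718 s
t_ret = A_ann·L/Q = 3.532 s
t_cycle = t_ext + t_ret

t ≈ 8.25 s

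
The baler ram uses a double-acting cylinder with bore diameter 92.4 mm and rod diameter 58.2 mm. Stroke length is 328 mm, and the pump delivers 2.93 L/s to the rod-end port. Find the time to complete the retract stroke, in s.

Rod-side annular area A_ann = π/4 × (92.4² − 58.2²) = 4045 mm^2
Swept volume V = A × L; t = V / Q = A·L / Q

t ≈ 0.453 s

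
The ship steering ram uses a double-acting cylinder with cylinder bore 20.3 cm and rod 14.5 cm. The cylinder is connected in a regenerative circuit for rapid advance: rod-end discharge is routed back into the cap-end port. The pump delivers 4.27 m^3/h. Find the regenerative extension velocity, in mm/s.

In regeneration the rod-end outflow joins the pump flow into the cap end, so the net volume the pump must supply per unit advance equals the rod cross-section area.
Rod cross-section A_rod = π/4 × (14.5 cm)² = 165.1 cm^2
v = Q_pump / A_rod

v ≈ 71.8 mm/s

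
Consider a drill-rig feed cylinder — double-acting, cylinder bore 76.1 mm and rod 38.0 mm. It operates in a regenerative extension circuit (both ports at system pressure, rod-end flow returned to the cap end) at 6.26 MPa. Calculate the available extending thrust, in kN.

With equal pressure on both faces, forces on the annular region cancel; the net push is pressure × rod cross-section.
Rod cross-section A_rod = π/4 × (38.0 mm)² = 1134 mm^2
F = P × A_rod

F ≈ 7.10 kN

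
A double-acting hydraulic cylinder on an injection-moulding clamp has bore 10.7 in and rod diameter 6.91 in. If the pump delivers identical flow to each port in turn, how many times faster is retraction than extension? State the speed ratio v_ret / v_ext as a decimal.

v_ret/v_ext ≈ 1.72

Cap-side area A_cap = π/4 × (10.7 in)² = 89.92 in^2
Rod-side annular area A_ann = π/4 × (10.7² − 6.91²) = 52.42 in^2
For equal Q, v ∝ 1/A, so v_ret/v_ext = A_cap/A_ann.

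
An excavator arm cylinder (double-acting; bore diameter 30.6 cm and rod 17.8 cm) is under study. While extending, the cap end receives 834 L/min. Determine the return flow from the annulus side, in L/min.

Q_out ≈ 552 L/min

Cap-side area A_cap = π/4 × (30.6 cm)² = 735.4 cm^2
Rod-side annular area A_ann = π/4 × (30.6² − 17.8²) = 486.6 cm^2
Piston speed v = Q_in/A_cap; rod-end outflow Q_out = v × A_ann = Q_in × A_ann/A_cap.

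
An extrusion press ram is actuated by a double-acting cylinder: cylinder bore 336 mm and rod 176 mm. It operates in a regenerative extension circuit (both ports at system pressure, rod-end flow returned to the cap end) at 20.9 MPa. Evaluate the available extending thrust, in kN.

With equal pressure on both faces, forces on the annular region cancel; the net push is pressure × rod cross-section.
Rod cross-section A_rod = π/4 × (176 mm)² = 24330 mm^2
F = P × A_rod

F ≈ 508 kN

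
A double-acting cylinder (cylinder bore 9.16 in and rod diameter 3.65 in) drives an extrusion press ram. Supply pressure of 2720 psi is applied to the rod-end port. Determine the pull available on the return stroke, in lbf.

Rod-side annular area A_ann = π/4 × (9.16² − 3.65²) = 55.44 in^2
On retraction the pressure acts on the annular area (bore minus rod).
F = P × A_ann

F ≈ 1.51e5 lbf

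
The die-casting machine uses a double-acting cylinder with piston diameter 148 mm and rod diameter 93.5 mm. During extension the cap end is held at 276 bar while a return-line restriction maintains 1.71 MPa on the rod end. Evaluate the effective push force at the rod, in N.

Cap-side area A_cap = π/4 × (148 mm)² = 17200 mm^2
Rod-side annular area A_ann = π/4 × (148² − 93.5²) = 10340 mm^2
Net thrust = P_cap·A_cap − P_rod·A_ann = 4.748e5 N − 17680 N

F ≈ 4.57e5 N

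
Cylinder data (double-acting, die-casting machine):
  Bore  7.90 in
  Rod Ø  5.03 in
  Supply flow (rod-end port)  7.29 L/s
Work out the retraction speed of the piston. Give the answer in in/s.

v ≈ 15.3 in/s

Rod-side annular area A_ann = π/4 × (7.90² − 5.03²) = 29.15 in^2
Flow into the rod-end port fills the annular volume.
v = Q / A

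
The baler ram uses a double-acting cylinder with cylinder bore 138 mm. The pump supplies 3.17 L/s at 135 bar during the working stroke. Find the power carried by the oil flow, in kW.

W ≈ 42.8 kW

Hydraulic power = P × Q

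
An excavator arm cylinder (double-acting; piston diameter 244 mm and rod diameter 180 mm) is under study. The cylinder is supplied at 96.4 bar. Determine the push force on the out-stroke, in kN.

F ≈ 451 kN

Cap-side area A_cap = π/4 × (244 mm)² = 46760 mm^2
F = P × A_cap = 96.4 bar × A_cap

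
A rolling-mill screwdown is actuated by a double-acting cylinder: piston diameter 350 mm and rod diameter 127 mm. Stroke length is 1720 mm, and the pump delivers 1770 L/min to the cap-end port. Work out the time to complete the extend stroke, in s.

Cap-side area A_cap = π/4 × (350 mm)² = 96210 mm^2
Swept volume V = A × L; t = V / Q = A·L / Q

t ≈ 5.61 s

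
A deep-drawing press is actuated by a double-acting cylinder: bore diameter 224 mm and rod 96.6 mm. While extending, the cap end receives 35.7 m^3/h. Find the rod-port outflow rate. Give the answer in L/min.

Q_out ≈ 484 L/min

Cap-side area A_cap = π/4 × (224 mm)² = 39410 mm^2
Rod-side annular area A_ann = π/4 × (224² − 96.6²) = 32080 mm^2
Piston speed v = Q_in/A_cap; rod-end outflow Q_out = v × A_ann = Q_in × A_ann/A_cap.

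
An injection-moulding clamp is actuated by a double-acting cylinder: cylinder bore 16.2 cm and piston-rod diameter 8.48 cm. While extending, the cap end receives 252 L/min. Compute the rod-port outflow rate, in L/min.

Q_out ≈ 183 L/min

Cap-side area A_cap = π/4 × (16.2 cm)² = 206.1 cm^2
Rod-side annular area A_ann = π/4 × (16.2² − 8.48²) = 149.6 cm^2
Piston speed v = Q_in/A_cap; rod-end outflow Q_out = v × A_ann = Q_in × A_ann/A_cap.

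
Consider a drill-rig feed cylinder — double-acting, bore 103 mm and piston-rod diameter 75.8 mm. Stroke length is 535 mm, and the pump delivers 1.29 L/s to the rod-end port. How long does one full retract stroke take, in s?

t ≈ 1.58 s

Rod-side annular area A_ann = π/4 × (103² − 75.8²) = 3820 mm^2
Swept volume V = A × L; t = V / Q = A·L / Q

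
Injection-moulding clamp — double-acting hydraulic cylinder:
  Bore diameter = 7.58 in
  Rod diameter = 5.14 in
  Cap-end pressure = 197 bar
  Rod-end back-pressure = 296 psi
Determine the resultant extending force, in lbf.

Cap-side area A_cap = π/4 × (7.58 in)² = 45.13 in^2
Rod-side annular area A_ann = π/4 × (7.58² − 5.14²) = 24.38 in^2
Net thrust = P_cap·A_cap − P_rod·A_ann = 1.289e5 lbf − 7215 lbf

F ≈ 1.22e5 lbf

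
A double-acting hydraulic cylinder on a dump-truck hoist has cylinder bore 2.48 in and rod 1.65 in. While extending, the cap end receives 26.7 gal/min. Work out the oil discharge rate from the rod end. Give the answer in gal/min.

Cap-side area A_cap = π/4 × (2.48 in)² = 4.831 in^2
Rod-side annular area A_ann = π/4 × (2.48² − 1.65²) = 2.692 in^2
Piston speed v = Q_in/A_cap; rod-end outflow Q_out = v × A_ann = Q_in × A_ann/A_cap.

Q_out ≈ 14.9 gal/min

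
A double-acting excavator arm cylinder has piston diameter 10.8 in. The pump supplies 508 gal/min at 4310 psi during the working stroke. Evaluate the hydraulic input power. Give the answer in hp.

W ≈ 1280 hp

Hydraulic power = P × Q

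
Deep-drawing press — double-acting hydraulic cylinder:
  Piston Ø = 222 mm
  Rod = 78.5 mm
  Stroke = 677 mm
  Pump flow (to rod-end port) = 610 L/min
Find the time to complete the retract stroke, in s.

Rod-side annular area A_ann = π/4 × (222² − 78.5²) = 33870 mm^2
Swept volume V = A × L; t = V / Q = A·L / Q

t ≈ 2.26 s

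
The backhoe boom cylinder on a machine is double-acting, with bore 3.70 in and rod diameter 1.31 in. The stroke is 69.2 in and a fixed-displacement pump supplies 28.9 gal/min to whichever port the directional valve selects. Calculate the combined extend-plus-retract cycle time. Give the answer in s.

Cap-side area A_cap = π/4 × (3.70 in)² = 10.75 in^2
Rod-side annular area A_ann = π/4 × (3.70² − 1.31²) = 9.404 in^2
t_ext = A_cap·L/Q = 6.687 s
t_ret = A_ann·L/Q = 5.849 s
t_cycle = t_ext + t_ret

t ≈ 12.5 s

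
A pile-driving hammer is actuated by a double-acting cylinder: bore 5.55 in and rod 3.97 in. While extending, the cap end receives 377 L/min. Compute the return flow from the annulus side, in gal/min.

Cap-side area A_cap = π/4 × (5.55 in)² = 24.19 in^2
Rod-side annular area A_ann = π/4 × (5.55² − 3.97²) = 11.81 in^2
Piston speed v = Q_in/A_cap; rod-end outflow Q_out = v × A_ann = Q_in × A_ann/A_cap.

Q_out ≈ 48.6 gal/min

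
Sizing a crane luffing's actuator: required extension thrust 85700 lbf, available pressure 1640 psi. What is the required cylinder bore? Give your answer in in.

D ≈ 8.16 in

Extension force acts on the full piston face: F = P × (π/4)D².
D = √(4F / (πP)) = √(4 × 85700 lbf / (π × 1640 psi))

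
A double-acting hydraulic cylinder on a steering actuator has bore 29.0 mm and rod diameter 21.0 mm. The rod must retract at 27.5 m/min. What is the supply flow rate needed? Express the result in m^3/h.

Q ≈ 0.518 m^3/h

Rod-side annular area A_ann = π/4 × (29.0² − 21.0²) = 314.2 mm^2
Q = A × v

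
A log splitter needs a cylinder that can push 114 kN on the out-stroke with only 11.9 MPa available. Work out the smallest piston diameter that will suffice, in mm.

Extension force acts on the full piston face: F = P × (π/4)D².
D = √(4F / (πP)) = √(4 × 114 kN / (π × 11.9 MPa))

D ≈ 110 mm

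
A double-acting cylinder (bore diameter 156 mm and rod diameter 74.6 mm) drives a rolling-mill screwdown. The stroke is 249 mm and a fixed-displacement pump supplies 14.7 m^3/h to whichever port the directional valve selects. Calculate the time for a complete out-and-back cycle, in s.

t ≈ 2.06 s

Cap-side area A_cap = π/4 × (156 mm)² = 19110 mm^2
Rod-side annular area A_ann = π/4 × (156² − 74.6²) = 14740 mm^2
t_ext = A_cap·L/Q = 1.166 s
t_ret = A_ann·L/Q = 0.8990 s
t_cycle = t_ext + t_ret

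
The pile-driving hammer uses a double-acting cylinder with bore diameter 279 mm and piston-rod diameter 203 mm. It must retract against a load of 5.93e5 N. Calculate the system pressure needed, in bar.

Rod-side annular area A_ann = π/4 × (279² − 203²) = 28770 mm^2
Retraction: pressure acts on the annular area.
P = F / A = 5.93e5 N / A

P ≈ 206 bar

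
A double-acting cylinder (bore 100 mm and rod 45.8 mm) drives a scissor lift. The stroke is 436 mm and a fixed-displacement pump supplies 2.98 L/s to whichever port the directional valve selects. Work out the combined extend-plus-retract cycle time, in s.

t ≈ 2.06 s

Cap-side area A_cap = π/4 × (100 mm)² = 7854 mm^2
Rod-side annular area A_ann = π/4 × (100² − 45.8²) = 6206 mm^2
t_ext = A_cap·L/Q = 1.149 s
t_ret = A_ann·L/Q = 0.9081 s
t_cycle = t_ext + t_ret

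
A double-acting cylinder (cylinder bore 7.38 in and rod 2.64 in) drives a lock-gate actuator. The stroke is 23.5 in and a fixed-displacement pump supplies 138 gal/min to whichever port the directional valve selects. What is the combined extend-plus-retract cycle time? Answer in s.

t ≈ 3.54 s

Cap-side area A_cap = π/4 × (7.38 in)² = 42.78 in^2
Rod-side annular area A_ann = π/4 × (7.38² − 2.64²) = 37.30 in^2
t_ext = A_cap·L/Q = 1.892 s
t_ret = A_ann·L/Q = 1.650 s
t_cycle = t_ext + t_ret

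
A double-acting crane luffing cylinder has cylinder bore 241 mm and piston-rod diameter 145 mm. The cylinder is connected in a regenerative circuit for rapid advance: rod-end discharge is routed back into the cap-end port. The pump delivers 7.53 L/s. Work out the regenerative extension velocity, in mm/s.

v ≈ 456 mm/s

In regeneration the rod-end outflow joins the pump flow into the cap end, so the net volume the pump must supply per unit advance equals the rod cross-section area.
Rod cross-section A_rod = π/4 × (145 mm)² = 16510 mm^2
v = Q_pump / A_rod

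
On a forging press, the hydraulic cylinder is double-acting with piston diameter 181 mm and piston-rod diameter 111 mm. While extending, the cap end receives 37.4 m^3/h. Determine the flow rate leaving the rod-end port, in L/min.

Cap-side area A_cap = π/4 × (181 mm)² = 25730 mm^2
Rod-side annular area A_ann = π/4 × (181² − 111²) = 16050 mm^2
Piston speed v = Q_in/A_cap; rod-end outflow Q_out = v × A_ann = Q_in × A_ann/A_cap.

Q_out ≈ 389 L/min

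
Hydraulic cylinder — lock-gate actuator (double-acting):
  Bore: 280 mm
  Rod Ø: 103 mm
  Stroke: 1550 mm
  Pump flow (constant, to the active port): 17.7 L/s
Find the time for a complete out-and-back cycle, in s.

Cap-side area A_cap = π/4 × (280 mm)² = 61580 mm^2
Rod-side annular area A_ann = π/4 × (280² − 103²) = 53240 mm^2
t_ext = A_cap·L/Q = 5.392 s
t_ret = A_ann·L/Q = 4.663 s
t_cycle = t_ext + t_ret

t ≈ 10.1 s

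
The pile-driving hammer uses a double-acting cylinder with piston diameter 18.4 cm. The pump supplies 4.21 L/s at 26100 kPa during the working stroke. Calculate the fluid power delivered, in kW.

W ≈ 110 kW

Hydraulic power = P × Q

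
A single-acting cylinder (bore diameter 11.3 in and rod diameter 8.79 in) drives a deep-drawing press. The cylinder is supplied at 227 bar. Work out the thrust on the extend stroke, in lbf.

Cap-side area A_cap = π/4 × (11.3 in)² = 100.3 in^2
F = P × A_cap = 227 bar × A_cap

F ≈ 3.30e5 lbf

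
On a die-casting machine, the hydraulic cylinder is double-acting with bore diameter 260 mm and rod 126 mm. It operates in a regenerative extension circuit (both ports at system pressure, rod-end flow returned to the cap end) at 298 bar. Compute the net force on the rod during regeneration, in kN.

F ≈ 372 kN

With equal pressure on both faces, forces on the annular region cancel; the net push is pressure × rod cross-section.
Rod cross-section A_rod = π/4 × (126 mm)² = 12470 mm^2
F = P × A_rod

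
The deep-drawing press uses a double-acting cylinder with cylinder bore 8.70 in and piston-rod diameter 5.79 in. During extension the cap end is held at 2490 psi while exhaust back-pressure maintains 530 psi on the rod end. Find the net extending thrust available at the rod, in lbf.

F ≈ 1.30e5 lbf

Cap-side area A_cap = π/4 × (8.70 in)² = 59.45 in^2
Rod-side annular area A_ann = π/4 × (8.70² − 5.79²) = 33.12 in^2
Net thrust = P_cap·A_cap − P_rod·A_ann = 1.480e5 lbf − 17550 lbf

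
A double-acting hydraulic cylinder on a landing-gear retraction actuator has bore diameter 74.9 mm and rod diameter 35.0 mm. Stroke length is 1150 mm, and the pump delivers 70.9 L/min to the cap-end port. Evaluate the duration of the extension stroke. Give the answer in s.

Cap-side area A_cap = π/4 × (74.9 mm)² = 4406 mm^2
Swept volume V = A × L; t = V / Q = A·L / Q

t ≈ 4.29 s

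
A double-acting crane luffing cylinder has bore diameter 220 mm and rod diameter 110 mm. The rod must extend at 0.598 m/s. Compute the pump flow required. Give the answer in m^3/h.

Q ≈ 81.8 m^3/h

Cap-side area A_cap = π/4 × (220 mm)² = 38010 mm^2
Q = A × v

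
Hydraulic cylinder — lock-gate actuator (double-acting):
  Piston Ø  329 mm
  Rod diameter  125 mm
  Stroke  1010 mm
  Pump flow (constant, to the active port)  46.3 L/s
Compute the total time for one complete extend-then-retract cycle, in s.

t ≈ 3.44 s

Cap-side area A_cap = π/4 × (329 mm)² = 85010 mm^2
Rod-side annular area A_ann = π/4 × (329² − 125²) = 72740 mm^2
t_ext = A_cap·L/Q = 1.854 s
t_ret = A_ann·L/Q = 1.587 s
t_cycle = t_ext + t_ret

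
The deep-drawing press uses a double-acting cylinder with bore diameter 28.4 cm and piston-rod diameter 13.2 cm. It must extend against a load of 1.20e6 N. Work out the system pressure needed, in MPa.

P ≈ 18.9 MPa

Cap-side area A_cap = π/4 × (28.4 cm)² = 633.5 cm^2
P = F / A = 1.20e6 N / A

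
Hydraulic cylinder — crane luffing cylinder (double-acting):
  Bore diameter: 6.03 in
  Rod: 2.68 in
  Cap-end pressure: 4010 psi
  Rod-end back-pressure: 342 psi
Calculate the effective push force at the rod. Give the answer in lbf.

Cap-side area A_cap = π/4 × (6.03 in)² = 28.56 in^2
Rod-side annular area A_ann = π/4 × (6.03² − 2.68²) = 22.92 in^2
Net thrust = P_cap·A_cap − P_rod·A_ann = 1.145e5 lbf − 7838 lbf

F ≈ 1.07e5 lbf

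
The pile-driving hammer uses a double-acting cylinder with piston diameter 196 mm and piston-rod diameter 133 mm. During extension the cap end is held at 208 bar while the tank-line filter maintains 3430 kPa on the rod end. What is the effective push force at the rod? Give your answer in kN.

Cap-side area A_cap = π/4 × (196 mm)² = 30170 mm^2
Rod-side annular area A_ann = π/4 × (196² − 133²) = 16280 mm^2
Net thrust = P_cap·A_cap − P_rod·A_ann = 627.6 kN − 55.84 kN

F ≈ 572 kN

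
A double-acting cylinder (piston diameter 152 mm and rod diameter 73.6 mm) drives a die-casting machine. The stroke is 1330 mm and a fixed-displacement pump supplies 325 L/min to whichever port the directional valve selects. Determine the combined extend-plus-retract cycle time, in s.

t ≈ 7.87 s

Cap-side area A_cap = π/4 × (152 mm)² = 18150 mm^2
Rod-side annular area A_ann = π/4 × (152² − 73.6²) = 13890 mm^2
t_ext = A_cap·L/Q = 4.456 s
t_ret = A_ann·L/Q = 3.411 s
t_cycle = t_ext + t_ret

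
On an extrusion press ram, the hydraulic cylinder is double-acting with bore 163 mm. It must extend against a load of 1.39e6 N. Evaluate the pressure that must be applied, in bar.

P ≈ 666 bar

Cap-side area A_cap = π/4 × (163 mm)² = 20870 mm^2
P = F / A = 1.39e6 N / A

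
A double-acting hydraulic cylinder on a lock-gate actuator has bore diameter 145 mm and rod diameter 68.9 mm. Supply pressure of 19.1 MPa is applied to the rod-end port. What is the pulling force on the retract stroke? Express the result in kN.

F ≈ 244 kN

Rod-side annular area A_ann = π/4 × (145² − 68.9²) = 12780 mm^2
On retraction the pressure acts on the annular area (bore minus rod).
F = P × A_ann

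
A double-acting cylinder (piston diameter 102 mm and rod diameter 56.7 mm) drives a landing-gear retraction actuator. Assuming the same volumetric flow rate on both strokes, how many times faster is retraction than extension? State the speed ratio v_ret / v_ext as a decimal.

v_ret/v_ext ≈ 1.45

Cap-side area A_cap = π/4 × (102 mm)² = 8171 mm^2
Rod-side annular area A_ann = π/4 × (102² − 56.7²) = 5646 mm^2
For equal Q, v ∝ 1/A, so v_ret/v_ext = A_cap/A_ann.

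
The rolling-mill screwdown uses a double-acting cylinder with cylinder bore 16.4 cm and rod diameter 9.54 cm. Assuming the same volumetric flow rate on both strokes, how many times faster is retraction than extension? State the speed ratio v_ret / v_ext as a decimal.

Cap-side area A_cap = π/4 × (16.4 cm)² = 211.2 cm^2
Rod-side annular area A_ann = π/4 × (16.4² − 9.54²) = 139.8 cm^2
For equal Q, v ∝ 1/A, so v_ret/v_ext = A_cap/A_ann.

v_ret/v_ext ≈ 1.51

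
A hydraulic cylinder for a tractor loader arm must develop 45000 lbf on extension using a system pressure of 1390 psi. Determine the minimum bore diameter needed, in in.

Extension force acts on the full piston face: F = P × (π/4)D².
D = √(4F / (πP)) = √(4 × 45000 lbf / (π × 1390 psi))

D ≈ 6.42 in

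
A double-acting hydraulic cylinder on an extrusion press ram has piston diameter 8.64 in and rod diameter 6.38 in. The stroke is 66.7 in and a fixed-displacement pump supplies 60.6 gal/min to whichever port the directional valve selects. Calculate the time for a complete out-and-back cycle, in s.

Cap-side area A_cap = π/4 × (8.64 in)² = 58.63 in^2
Rod-side annular area A_ann = π/4 × (8.64² − 6.38²) = 26.66 in^2
t_ext = A_cap·L/Q = 16.76 s
t_ret = A_ann·L/Q = 7.622 s
t_cycle = t_ext + t_ret

t ≈ 24.4 s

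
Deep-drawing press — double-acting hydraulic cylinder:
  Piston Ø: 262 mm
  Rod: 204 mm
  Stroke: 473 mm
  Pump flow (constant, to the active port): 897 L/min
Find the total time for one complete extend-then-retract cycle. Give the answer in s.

t ≈ 2.38 s

Cap-side area A_cap = π/4 × (262 mm)² = 53910 mm^2
Rod-side annular area A_ann = π/4 × (262² − 204²) = 21230 mm^2
t_ext = A_cap·L/Q = 1.706 s
t_ret = A_ann·L/Q = 0.6716 s
t_cycle = t_ext + t_ret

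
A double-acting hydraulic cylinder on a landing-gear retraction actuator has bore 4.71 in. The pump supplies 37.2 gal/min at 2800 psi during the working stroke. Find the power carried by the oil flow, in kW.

W ≈ 45.3 kW

Hydraulic power = P × Q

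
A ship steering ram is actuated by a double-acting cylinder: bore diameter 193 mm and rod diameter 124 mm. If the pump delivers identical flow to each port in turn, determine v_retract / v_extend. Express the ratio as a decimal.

v_ret/v_ext ≈ 1.70

Cap-side area A_cap = π/4 × (193 mm)² = 29260 mm^2
Rod-side annular area A_ann = π/4 × (193² − 124²) = 17180 mm^2
For equal Q, v ∝ 1/A, so v_ret/v_ext = A_cap/A_ann.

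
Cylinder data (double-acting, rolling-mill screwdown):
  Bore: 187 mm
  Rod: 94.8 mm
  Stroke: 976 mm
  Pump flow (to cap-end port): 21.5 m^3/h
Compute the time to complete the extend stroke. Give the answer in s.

Cap-side area A_cap = π/4 × (187 mm)² = 27460 mm^2
Swept volume V = A × L; t = V / Q = A·L / Q

t ≈ 4.49 s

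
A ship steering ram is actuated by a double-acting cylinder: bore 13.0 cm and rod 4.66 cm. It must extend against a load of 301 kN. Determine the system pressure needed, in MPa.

Cap-side area A_cap = π/4 × (13.0 cm)² = 132.7 cm^2
P = F / A = 301 kN / A

P ≈ 22.7 MPa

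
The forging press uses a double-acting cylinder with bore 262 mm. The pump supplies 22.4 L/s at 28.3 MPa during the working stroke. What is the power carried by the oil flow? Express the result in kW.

W ≈ 634 kW

Hydraulic power = P × Q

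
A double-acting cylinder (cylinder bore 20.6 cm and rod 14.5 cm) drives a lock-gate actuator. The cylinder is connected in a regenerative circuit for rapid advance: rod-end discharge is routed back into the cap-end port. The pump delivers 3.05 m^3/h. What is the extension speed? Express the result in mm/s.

v ≈ 51.3 mm/s

In regeneration the rod-end outflow joins the pump flow into the cap end, so the net volume the pump must supply per unit advance equals the rod cross-section area.
Rod cross-section A_rod = π/4 × (14.5 cm)² = 165.1 cm^2
v = Q_pump / A_rod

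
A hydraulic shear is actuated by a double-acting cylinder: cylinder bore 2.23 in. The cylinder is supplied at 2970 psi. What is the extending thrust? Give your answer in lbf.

Cap-side area A_cap = π/4 × (2.23 in)² = 3.906 in^2
F = P × A_cap = 2970 psi × A_cap

F ≈ 11600 lbf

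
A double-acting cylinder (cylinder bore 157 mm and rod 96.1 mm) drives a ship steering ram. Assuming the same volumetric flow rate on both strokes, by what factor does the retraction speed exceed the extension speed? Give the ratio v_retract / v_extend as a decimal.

v_ret/v_ext ≈ 1.60

Cap-side area A_cap = π/4 × (157 mm)² = 19360 mm^2
Rod-side annular area A_ann = π/4 × (157² − 96.1²) = 12110 mm^2
For equal Q, v ∝ 1/A, so v_ret/v_ext = A_cap/A_ann.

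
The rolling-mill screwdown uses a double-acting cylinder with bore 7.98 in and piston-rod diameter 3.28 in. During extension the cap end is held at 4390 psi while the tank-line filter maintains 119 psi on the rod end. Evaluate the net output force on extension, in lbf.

F ≈ 2.15e5 lbf

Cap-side area A_cap = π/4 × (7.98 in)² = 50.01 in^2
Rod-side annular area A_ann = π/4 × (7.98² − 3.28²) = 41.56 in^2
Net thrust = P_cap·A_cap − P_rod·A_ann = 2.196e5 lbf − 4946 lbf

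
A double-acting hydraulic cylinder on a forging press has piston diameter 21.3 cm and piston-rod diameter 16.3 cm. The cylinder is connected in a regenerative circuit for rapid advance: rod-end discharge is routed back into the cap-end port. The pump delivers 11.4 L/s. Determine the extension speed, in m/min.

In regeneration the rod-end outflow joins the pump flow into the cap end, so the net volume the pump must supply per unit advance equals the rod cross-section area.
Rod cross-section A_rod = π/4 × (16.3 cm)² = 208.7 cm^2
v = Q_pump / A_rod

v ≈ 32.8 m/min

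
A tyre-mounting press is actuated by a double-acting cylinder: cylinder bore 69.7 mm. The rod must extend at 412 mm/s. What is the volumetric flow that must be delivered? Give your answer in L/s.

Q ≈ 1.57 L/s

Cap-side area A_cap = π/4 × (69.7 mm)² = 3816 mm^2
Q = A × v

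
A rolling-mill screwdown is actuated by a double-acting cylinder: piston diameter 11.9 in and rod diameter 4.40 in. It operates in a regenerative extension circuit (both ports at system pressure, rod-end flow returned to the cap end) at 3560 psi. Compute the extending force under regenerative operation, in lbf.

F ≈ 54100 lbf

With equal pressure on both faces, forces on the annular region cancel; the net push is pressure × rod cross-section.
Rod cross-section A_rod = π/4 × (4.40 in)² = 15.21 in^2
F = P × A_rod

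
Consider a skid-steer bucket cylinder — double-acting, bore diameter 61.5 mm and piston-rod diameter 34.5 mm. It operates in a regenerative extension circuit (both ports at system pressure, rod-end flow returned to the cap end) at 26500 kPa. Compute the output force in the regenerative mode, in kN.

With equal pressure on both faces, forces on the annular region cancel; the net push is pressure × rod cross-section.
Rod cross-section A_rod = π/4 × (34.5 mm)² = 934.8 mm^2
F = P × A_rod

F ≈ 24.8 kN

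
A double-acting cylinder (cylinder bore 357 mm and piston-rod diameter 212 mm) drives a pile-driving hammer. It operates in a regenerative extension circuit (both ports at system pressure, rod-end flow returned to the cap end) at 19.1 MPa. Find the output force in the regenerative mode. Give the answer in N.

F ≈ 6.74e5 N

With equal pressure on both faces, forces on the annular region cancel; the net push is pressure × rod cross-section.
Rod cross-section A_rod = π/4 × (212 mm)² = 35300 mm^2
F = P × A_rod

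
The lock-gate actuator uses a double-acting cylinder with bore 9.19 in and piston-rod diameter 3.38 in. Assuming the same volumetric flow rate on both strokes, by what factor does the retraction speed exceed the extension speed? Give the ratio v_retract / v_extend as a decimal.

Cap-side area A_cap = π/4 × (9.19 in)² = 66.33 in^2
Rod-side annular area A_ann = π/4 × (9.19² − 3.38²) = 57.36 in^2
For equal Q, v ∝ 1/A, so v_ret/v_ext = A_cap/A_ann.

v_ret/v_ext ≈ 1.16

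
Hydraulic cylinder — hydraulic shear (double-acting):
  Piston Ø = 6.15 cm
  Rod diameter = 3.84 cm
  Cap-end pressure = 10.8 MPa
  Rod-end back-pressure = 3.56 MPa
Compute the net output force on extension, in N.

Cap-side area A_cap = π/4 × (6.15 cm)² = 29.71 cm^2
Rod-side annular area A_ann = π/4 × (6.15² − 3.84²) = 18.12 cm^2
Net thrust = P_cap·A_cap − P_rod·A_ann = 32080 N − 6452 N

F ≈ 25600 N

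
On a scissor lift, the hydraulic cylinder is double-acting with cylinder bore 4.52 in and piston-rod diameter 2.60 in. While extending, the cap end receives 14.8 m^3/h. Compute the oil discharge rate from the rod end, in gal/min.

Q_out ≈ 43.6 gal/min

Cap-side area A_cap = π/4 × (4.52 in)² = 16.05 in^2
Rod-side annular area A_ann = π/4 × (4.52² − 2.60²) = 10.74 in^2
Piston speed v = Q_in/A_cap; rod-end outflow Q_out = v × A_ann = Q_in × A_ann/A_cap.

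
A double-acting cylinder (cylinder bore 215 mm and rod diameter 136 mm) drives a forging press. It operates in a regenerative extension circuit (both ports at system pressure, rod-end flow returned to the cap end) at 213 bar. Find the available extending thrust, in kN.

With equal pressure on both faces, forces on the annular region cancel; the net push is pressure × rod cross-section.
Rod cross-section A_rod = π/4 × (136 mm)² = 14530 mm^2
F = P × A_rod

F ≈ 309 kN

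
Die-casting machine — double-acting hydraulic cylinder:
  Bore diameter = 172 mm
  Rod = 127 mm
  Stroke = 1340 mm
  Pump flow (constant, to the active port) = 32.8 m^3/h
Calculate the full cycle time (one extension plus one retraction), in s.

t ≈ 4.97 s

Cap-side area A_cap = π/4 × (172 mm)² = 23240 mm^2
Rod-side annular area A_ann = π/4 × (172² − 127²) = 10570 mm^2
t_ext = A_cap·L/Q = 3.417 s
t_ret = A_ann·L/Q = 1.554 s
t_cycle = t_ext + t_ret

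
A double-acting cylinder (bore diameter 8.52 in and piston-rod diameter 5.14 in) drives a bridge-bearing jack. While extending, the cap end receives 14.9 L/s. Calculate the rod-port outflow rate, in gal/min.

Q_out ≈ 150 gal/min

Cap-side area A_cap = π/4 × (8.52 in)² = 57.01 in^2
Rod-side annular area A_ann = π/4 × (8.52² − 5.14²) = 36.26 in^2
Piston speed v = Q_in/A_cap; rod-end outflow Q_out = v × A_ann = Q_in × A_ann/A_cap.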